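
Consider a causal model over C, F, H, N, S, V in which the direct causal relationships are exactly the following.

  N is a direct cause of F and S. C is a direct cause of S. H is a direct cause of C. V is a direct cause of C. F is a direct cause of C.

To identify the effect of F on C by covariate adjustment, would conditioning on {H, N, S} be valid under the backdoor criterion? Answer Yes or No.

No

Backdoor paths from F to C (paths whose first edge points into F):
  P1: F <- N -> S <- C
Condition 1 (no descendant of F in the set): FAILS — S is a descendant of F.
Condition 2 (every backdoor path blocked by {H, N, S}):
  P1: blocked at fork node N ∈ conditioning set.
{H, N, S} does not satisfy the backdoor criterion.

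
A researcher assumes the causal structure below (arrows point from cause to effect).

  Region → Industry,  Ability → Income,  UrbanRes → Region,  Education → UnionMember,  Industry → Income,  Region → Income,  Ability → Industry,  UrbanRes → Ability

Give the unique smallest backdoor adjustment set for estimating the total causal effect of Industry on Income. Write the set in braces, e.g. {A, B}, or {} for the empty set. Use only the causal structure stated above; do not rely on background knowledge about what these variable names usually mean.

{Ability, Region}

Variables eligible for adjustment (non-descendants of Industry, excluding Industry and Income): {Ability, Education, Region, UnionMember, UrbanRes}.
Backdoor paths from Industry to Income:
  P1: Industry <- Region <- UrbanRes -> Ability -> Income
  P2: Industry <- Region -> Income
  P3: Industry <- Ability <- UrbanRes -> Region -> Income
  P4: Industry <- Ability -> Income
The empty set is not sufficient: P1 (Industry <- Region <- UrbanRes -> Ability -> Income) has no collider blocking it and no conditioned non-collider, so it is open.
Try {Ability, Region}:
  P1: blocked at chain node Region ∈ conditioning set.
  P2: blocked at fork node Region ∈ conditioning set.
  P3: blocked at chain node Ability ∈ conditioning set.
  P4: blocked at fork node Ability ∈ conditioning set.
{Ability, Region} contains no descendant of Industry and blocks every backdoor path.
Every element of {Ability, Region} is needed (dropping Ability leaves P4 open; dropping Region leaves P2 open), so no proper subset is valid.
Among all size-2 subsets of the eligible variables, only {Ability, Region} blocks every backdoor path, so it is the unique smallest valid adjustment set.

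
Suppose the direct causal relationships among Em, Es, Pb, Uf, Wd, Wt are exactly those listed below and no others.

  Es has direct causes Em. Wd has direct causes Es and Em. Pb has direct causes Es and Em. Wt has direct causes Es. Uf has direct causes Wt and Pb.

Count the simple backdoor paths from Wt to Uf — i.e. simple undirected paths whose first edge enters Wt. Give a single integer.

3

A backdoor path from Wt to Uf is any simple undirected path whose first edge points into Wt (i.e. leaves Wt via a parent).
Parents of Wt: {Es}.
Enumerating:
  P1: Wt <- Es <- Em -> Pb -> Uf
  P2: Wt <- Es -> Wd <- Em -> Pb -> Uf
  P3: Wt <- Es -> Pb -> Uf
That exhausts the simple backdoor paths. Count: 3.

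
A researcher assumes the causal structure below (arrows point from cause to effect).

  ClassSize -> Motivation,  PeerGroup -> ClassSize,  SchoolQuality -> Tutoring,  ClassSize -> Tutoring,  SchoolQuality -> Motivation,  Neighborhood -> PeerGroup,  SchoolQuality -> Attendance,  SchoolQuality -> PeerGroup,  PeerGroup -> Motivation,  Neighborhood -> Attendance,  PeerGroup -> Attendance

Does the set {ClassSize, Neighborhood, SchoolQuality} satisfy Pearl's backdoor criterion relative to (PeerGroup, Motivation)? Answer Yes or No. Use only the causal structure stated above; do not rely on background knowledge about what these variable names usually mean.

No

Backdoor paths from PeerGroup to Motivation (paths whose first edge points into PeerGroup):
  P1: PeerGroup <- Neighborhood -> Attendance <- SchoolQuality -> Tutoring <- ClassSize -> Motivation
  P2: PeerGroup <- Neighborhood -> Attendance <- SchoolQuality -> Motivation
  P3: PeerGroup <- SchoolQuality -> Tutoring <- ClassSize -> Motivation
  P4: PeerGroup <- SchoolQuality -> Motivation
Condition 1 (no descendant of PeerGroup in the set): FAILS — ClassSize is a descendant of PeerGroup.
Condition 2 (every backdoor path blocked by {ClassSize, Neighborhood, SchoolQuality}):
  P1: blocked at fork node Neighborhood ∈ conditioning set.
  P2: blocked at fork node Neighborhood ∈ conditioning set.
  P3: blocked at fork node SchoolQuality ∈ conditioning set.
  P4: blocked at fork node SchoolQuality ∈ conditioning set.
{ClassSize, Neighborhood, SchoolQuality} does not satisfy the backdoor criterion.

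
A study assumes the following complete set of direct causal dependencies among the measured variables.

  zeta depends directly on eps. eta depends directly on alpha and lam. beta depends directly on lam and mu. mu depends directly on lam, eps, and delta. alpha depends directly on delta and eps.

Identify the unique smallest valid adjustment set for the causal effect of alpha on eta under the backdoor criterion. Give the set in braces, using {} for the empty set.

{}

Variables eligible for adjustment (non-descendants of alpha, excluding alpha and eta): {beta, delta, eps, lam, mu, zeta}.
Backdoor paths from alpha to eta:
  P1: alpha <- eps -> mu <- lam -> eta
  P2: alpha <- eps -> mu -> beta <- lam -> eta
  P3: alpha <- delta -> mu <- lam -> eta
  P4: alpha <- delta -> mu -> beta <- lam -> eta
Each backdoor path contains an unconditioned collider, so every path is already blocked with the empty conditioning set:
  P1: blocked at collider mu (neither it nor any descendant is in the conditioning set).
  P2: blocked at collider beta (neither it nor any descendant is in the conditioning set).
  P3: blocked at collider mu (neither it nor any descendant is in the conditioning set).
  P4: blocked at collider beta (neither it nor any descendant is in the conditioning set).
The empty set is therefore the unique smallest valid set.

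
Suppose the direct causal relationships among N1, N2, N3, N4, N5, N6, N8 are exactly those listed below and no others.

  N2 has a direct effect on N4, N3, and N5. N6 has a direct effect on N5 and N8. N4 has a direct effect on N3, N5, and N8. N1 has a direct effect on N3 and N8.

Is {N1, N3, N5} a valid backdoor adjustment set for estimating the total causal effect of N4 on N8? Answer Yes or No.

Backdoor paths from N4 to N8 (paths whose first edge points into N4):
  P1: N4 <- N2 -> N5 <- N6 -> N8
  P2: N4 <- N2 -> N3 <- N1 -> N8
Condition 1 (no descendant of N4 in the set): FAILS — N3 and N5 are descendants of N4.
Condition 2 (every backdoor path blocked by {N1, N3, N5}):
  P1: open — collider(s) N5 are conditioned on (or have a conditioned descendant) and no non-collider on the path is in the set.
  P2: blocked at fork node N1 ∈ conditioning set.
{N1, N3, N5} does not satisfy the backdoor criterion.

No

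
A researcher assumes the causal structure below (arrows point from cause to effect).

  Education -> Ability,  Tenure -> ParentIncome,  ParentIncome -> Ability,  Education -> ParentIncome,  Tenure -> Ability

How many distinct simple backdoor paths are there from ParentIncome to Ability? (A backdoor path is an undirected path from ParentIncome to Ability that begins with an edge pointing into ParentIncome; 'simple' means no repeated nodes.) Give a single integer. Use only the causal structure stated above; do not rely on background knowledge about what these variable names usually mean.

A backdoor path from ParentIncome to Ability is any simple undirected path whose first edge points into ParentIncome (i.e. leaves ParentIncome via a parent).
Parents of ParentIncome: {Education, Tenure}.
Enumerating:
  P1: ParentIncome <- Tenure -> Ability
  P2: ParentIncome <- Education -> Ability
That exhausts the simple backdoor paths. Count: 2.

2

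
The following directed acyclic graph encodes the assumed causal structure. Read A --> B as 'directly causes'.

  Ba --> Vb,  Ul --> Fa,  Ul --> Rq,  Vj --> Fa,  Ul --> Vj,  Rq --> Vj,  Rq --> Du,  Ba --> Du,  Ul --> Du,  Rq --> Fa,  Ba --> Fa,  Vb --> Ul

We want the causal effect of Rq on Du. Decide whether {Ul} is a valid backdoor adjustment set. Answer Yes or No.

Backdoor paths from Rq to Du (paths whose first edge points into Rq):
  P1: Rq <- Ul <- Vb <- Ba -> Du
  P2: Rq <- Ul -> Vj -> Fa <- Ba -> Du
  P3: Rq <- Ul -> Du
  P4: Rq <- Ul -> Fa <- Ba -> Du
Condition 1 (no descendant of Rq in the set): holds — descendants of Rq are {Du, Fa, Vj}; none are in {Ul}.
Condition 2 (every backdoor path blocked by {Ul}):
  P1: blocked at chain node Ul ∈ conditioning set.
  P2: blocked at fork node Ul ∈ conditioning set.
  P3: blocked at fork node Ul ∈ conditioning set.
  P4: blocked at fork node Ul ∈ conditioning set.
{Ul} satisfies the backdoor criterion.

Yes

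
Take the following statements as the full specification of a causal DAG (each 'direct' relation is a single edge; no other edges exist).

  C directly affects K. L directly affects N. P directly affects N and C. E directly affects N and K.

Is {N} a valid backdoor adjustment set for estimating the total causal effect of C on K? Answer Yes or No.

Backdoor paths from C to K (paths whose first edge points into C):
  P1: C <- P -> N <- E -> K
Condition 1 (no descendant of C in the set): holds — descendants of C are {K}; none are in {N}.
Condition 2 (every backdoor path blocked by {N}):
  P1: open — collider(s) N are conditioned on (or have a conditioned descendant) and no non-collider on the path is in the set.
{N} does not satisfy the backdoor criterion.

No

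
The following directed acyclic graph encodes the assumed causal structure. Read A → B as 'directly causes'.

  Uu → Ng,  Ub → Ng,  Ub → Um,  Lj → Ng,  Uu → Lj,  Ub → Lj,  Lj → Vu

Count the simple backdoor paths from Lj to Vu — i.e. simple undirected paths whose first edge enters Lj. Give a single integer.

0

A backdoor path from Lj to Vu is any simple undirected path whose first edge points into Lj (i.e. leaves Lj via a parent).
Parents of Lj: {Ub, Uu}.
No simple path from any parent of Lj reaches Vu without revisiting Lj, so there are no backdoor paths.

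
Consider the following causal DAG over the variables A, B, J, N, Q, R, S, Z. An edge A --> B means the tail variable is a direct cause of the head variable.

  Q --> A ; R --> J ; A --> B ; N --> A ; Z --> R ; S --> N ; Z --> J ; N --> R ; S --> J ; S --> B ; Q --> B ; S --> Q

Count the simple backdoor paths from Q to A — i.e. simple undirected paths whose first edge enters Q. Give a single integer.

4

A backdoor path from Q to A is any simple undirected path whose first edge points into Q (i.e. leaves Q via a parent).
Parents of Q: {S}.
Enumerating:
  P1: Q <- S -> N -> A
  P2: Q <- S -> B <- A
  P3: Q <- S -> J <- Z -> R <- N -> A
  P4: Q <- S -> J <- R <- N -> A
That exhausts the simple backdoor paths. Count: 4.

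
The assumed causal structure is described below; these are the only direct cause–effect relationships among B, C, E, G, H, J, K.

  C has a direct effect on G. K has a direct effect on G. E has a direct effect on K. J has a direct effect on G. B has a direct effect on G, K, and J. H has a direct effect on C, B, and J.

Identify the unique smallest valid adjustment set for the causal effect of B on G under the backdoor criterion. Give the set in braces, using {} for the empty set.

{H}

Variables eligible for adjustment (non-descendants of B, excluding B and G): {C, E, H}.
Backdoor paths from B to G:
  P1: B <- H -> C -> G
  P2: B <- H -> J -> G
The empty set is not sufficient: P1 (B <- H -> C -> G) has no collider blocking it and no conditioned non-collider, so it is open.
Try {H}:
  P1: blocked at fork node H ∈ conditioning set.
  P2: blocked at fork node H ∈ conditioning set.
{H} contains no descendant of B and blocks every backdoor path.
No other singleton works — e.g. {C} leaves P2 open — so {H} is the unique smallest valid adjustment set.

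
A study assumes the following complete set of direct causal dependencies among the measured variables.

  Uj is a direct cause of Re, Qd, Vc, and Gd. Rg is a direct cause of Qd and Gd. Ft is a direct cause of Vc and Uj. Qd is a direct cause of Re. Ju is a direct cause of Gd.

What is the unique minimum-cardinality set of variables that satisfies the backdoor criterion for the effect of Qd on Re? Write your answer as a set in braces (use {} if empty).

Variables eligible for adjustment (non-descendants of Qd, excluding Qd and Re): {Ft, Gd, Ju, Rg, Uj, Vc}.
Backdoor paths from Qd to Re:
  P1: Qd <- Rg -> Gd <- Uj -> Re
  P2: Qd <- Uj -> Re
The empty set is not sufficient: P2 (Qd <- Uj -> Re) has no collider blocking it and no conditioned non-collider, so it is open.
Try {Uj}:
  P1: blocked at collider Gd (neither it nor any descendant is in the conditioning set).
  P2: blocked at fork node Uj ∈ conditioning set.
{Uj} contains no descendant of Qd and blocks every backdoor path.
No other singleton works — e.g. {Rg} leaves P2 open — so {Uj} is the unique smallest valid adjustment set.

{Uj}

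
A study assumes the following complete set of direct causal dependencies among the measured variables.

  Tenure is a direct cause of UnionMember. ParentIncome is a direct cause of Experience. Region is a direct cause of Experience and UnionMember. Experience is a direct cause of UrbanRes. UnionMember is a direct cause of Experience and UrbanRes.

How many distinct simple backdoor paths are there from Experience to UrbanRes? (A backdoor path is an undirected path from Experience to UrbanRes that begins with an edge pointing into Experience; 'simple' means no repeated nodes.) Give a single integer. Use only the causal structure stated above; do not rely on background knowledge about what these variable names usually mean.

2

A backdoor path from Experience to UrbanRes is any simple undirected path whose first edge points into Experience (i.e. leaves Experience via a parent).
Parents of Experience: {ParentIncome, Region, UnionMember}.
Enumerating:
  P1: Experience <- Region -> UnionMember -> UrbanRes
  P2: Experience <- UnionMember -> UrbanRes
That exhausts the simple backdoor paths. Count: 2.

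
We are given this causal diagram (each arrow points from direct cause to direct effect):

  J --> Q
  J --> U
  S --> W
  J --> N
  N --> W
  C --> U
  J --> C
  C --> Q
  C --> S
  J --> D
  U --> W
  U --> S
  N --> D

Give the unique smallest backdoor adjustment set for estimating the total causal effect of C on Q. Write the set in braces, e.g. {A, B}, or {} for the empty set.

{J}

Variables eligible for adjustment (non-descendants of C, excluding C and Q): {D, J, N}.
Backdoor paths from C to Q:
  P1: C <- J -> Q
The empty set is not sufficient: P1 (C <- J -> Q) has no collider blocking it and no conditioned non-collider, so it is open.
Try {J}:
  P1: blocked at fork node J ∈ conditioning set.
{J} contains no descendant of C and blocks every backdoor path.
No other singleton works — e.g. {N} leaves P1 open — so {J} is the unique smallest valid adjustment set.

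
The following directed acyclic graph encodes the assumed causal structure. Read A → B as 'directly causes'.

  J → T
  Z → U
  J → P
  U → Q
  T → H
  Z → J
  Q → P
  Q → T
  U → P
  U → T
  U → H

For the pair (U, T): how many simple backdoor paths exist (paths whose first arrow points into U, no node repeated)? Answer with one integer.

A backdoor path from U to T is any simple undirected path whose first edge points into U (i.e. leaves U via a parent).
Parents of U: {Z}.
Enumerating:
  P1: U <- Z -> J -> T
  P2: U <- Z -> J -> P <- Q -> T
That exhausts the simple backdoor paths. Count: 2.

2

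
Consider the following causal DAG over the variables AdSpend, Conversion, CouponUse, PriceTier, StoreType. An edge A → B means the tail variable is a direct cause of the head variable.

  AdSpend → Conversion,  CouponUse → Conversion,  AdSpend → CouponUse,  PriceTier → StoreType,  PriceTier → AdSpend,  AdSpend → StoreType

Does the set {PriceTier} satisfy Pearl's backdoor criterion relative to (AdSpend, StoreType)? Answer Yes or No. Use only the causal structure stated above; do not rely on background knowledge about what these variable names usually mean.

Yes

Backdoor paths from AdSpend to StoreType (paths whose first edge points into AdSpend):
  P1: AdSpend <- PriceTier -> StoreType
Condition 1 (no descendant of AdSpend in the set): holds — descendants of AdSpend are {Conversion, CouponUse, StoreType}; none are in {PriceTier}.
Condition 2 (every backdoor path blocked by {PriceTier}):
  P1: blocked at fork node PriceTier ∈ conditioning set.
{PriceTier} satisfies the backdoor criterion.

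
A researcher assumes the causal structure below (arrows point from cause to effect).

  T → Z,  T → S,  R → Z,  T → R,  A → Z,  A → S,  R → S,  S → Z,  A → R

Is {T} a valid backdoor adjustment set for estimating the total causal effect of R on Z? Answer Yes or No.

No

Backdoor paths from R to Z (paths whose first edge points into R):
  P1: R <- A -> S <- T -> Z
  P2: R <- A -> S -> Z
  P3: R <- A -> Z
  P4: R <- T -> S <- A -> Z
  P5: R <- T -> S -> Z
  P6: R <- T -> Z
Condition 1 (no descendant of R in the set): holds — descendants of R are {S, Z}; none are in {T}.
Condition 2 (every backdoor path blocked by {T}):
  P1: blocked at collider S (neither it nor any descendant is in the conditioning set).
  P2: open — no interior node is in the conditioning set.
  P3: open — no interior node is in the conditioning set.
  P4: blocked at fork node T ∈ conditioning set.
  P5: blocked at fork node T ∈ conditioning set.
  P6: blocked at fork node T ∈ conditioning set.
{T} does not satisfy the backdoor criterion.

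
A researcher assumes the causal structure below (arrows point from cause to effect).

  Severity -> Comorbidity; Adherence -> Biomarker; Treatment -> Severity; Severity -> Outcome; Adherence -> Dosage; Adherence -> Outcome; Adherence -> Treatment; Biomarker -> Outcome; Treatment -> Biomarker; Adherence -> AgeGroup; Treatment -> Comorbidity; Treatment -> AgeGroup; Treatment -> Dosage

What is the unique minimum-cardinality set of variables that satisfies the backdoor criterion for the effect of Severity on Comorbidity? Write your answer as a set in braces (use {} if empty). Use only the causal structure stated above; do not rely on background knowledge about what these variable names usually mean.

Variables eligible for adjustment (non-descendants of Severity, excluding Severity and Comorbidity): {Adherence, AgeGroup, Biomarker, Dosage, Treatment}.
Backdoor paths from Severity to Comorbidity:
  P1: Severity <- Treatment -> Comorbidity
The empty set is not sufficient: P1 (Severity <- Treatment -> Comorbidity) has no collider blocking it and no conditioned non-collider, so it is open.
Try {Treatment}:
  P1: blocked at fork node Treatment ∈ conditioning set.
{Treatment} contains no descendant of Severity and blocks every backdoor path.
No other singleton works — e.g. {Adherence} leaves P1 open — so {Treatment} is the unique smallest valid adjustment set.

{Treatment}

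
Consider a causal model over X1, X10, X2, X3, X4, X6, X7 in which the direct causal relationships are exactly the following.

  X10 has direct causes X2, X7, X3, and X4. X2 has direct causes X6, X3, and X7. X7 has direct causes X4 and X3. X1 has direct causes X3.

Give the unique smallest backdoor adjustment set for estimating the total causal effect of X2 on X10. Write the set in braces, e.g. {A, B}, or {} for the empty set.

{X3, X7}

Variables eligible for adjustment (non-descendants of X2, excluding X2 and X10): {X1, X3, X4, X6, X7}.
Backdoor paths from X2 to X10:
  P1: X2 <- X3 -> X7 <- X4 -> X10
  P2: X2 <- X3 -> X7 -> X10
  P3: X2 <- X3 -> X10
  P4: X2 <- X7 <- X3 -> X10
  P5: X2 <- X7 <- X4 -> X10
  P6: X2 <- X7 -> X10
The empty set is not sufficient: P2 (X2 <- X3 -> X7 -> X10) has no collider blocking it and no conditioned non-collider, so it is open.
Try {X3, X7}:
  P1: blocked at fork node X3 ∈ conditioning set.
  P2: blocked at fork node X3 ∈ conditioning set.
  P3: blocked at fork node X3 ∈ conditioning set.
  P4: blocked at chain node X7 ∈ conditioning set.
  P5: blocked at chain node X7 ∈ conditioning set.
  P6: blocked at fork node X7 ∈ conditioning set.
{X3, X7} contains no descendant of X2 and blocks every backdoor path.
Every element of {X3, X7} is needed (dropping X3 leaves P1 open; dropping X7 leaves P5 open), so no proper subset is valid.
Among all size-2 subsets of the eligible variables, only {X3, X7} blocks every backdoor path, so it is the unique smallest valid adjustment set.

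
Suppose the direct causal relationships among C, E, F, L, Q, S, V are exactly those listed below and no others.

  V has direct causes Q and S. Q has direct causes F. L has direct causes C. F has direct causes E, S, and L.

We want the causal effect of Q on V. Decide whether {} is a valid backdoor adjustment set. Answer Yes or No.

No

Backdoor paths from Q to V (paths whose first edge points into Q):
  P1: Q <- F <- S -> V
Condition 1 (no descendant of Q in the set): holds — descendants of Q are {V}; none are in {}.
Condition 2 (every backdoor path blocked by {}):
  P1: open — no interior node is in the conditioning set.
{} does not satisfy the backdoor criterion.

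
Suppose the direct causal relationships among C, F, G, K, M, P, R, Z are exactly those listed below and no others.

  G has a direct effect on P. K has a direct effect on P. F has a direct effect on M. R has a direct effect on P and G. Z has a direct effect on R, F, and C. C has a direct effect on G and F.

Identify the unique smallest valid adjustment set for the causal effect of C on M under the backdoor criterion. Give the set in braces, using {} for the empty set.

{Z}

Variables eligible for adjustment (non-descendants of C, excluding C and M): {K, R, Z}.
Backdoor paths from C to M:
  P1: C <- Z -> F -> M
The empty set is not sufficient: P1 (C <- Z -> F -> M) has no collider blocking it and no conditioned non-collider, so it is open.
Try {Z}:
  P1: blocked at fork node Z ∈ conditioning set.
{Z} contains no descendant of C and blocks every backdoor path.
No other singleton works — e.g. {K} leaves P1 open — so {Z} is the unique smallest valid adjustment set.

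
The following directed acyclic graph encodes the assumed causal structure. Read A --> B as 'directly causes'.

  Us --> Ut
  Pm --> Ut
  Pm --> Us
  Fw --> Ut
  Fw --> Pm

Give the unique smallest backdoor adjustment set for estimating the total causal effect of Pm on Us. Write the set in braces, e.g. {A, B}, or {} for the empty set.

{}

Variables eligible for adjustment (non-descendants of Pm, excluding Pm and Us): {Fw}.
Backdoor paths from Pm to Us:
  P1: Pm <- Fw -> Ut <- Us
Each backdoor path contains an unconditioned collider, so every path is already blocked with the empty conditioning set:
  P1: blocked at collider Ut (neither it nor any descendant is in the conditioning set).
The empty set is therefore the unique smallest valid set.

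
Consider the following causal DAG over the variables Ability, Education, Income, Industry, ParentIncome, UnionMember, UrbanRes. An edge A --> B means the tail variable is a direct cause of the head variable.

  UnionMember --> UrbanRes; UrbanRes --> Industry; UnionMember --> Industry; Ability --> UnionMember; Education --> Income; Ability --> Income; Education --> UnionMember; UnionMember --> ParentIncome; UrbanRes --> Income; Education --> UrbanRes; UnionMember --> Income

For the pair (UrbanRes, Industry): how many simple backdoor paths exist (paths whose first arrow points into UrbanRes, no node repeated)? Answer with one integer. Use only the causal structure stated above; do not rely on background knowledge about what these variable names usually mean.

4

A backdoor path from UrbanRes to Industry is any simple undirected path whose first edge points into UrbanRes (i.e. leaves UrbanRes via a parent).
Parents of UrbanRes: {Education, UnionMember}.
Enumerating:
  P1: UrbanRes <- Education -> UnionMember -> Industry
  P2: UrbanRes <- Education -> Income <- Ability -> UnionMember -> Industry
  P3: UrbanRes <- Education -> Income <- UnionMember -> Industry
  P4: UrbanRes <- UnionMember -> Industry
That exhausts the simple backdoor paths. Count: 4.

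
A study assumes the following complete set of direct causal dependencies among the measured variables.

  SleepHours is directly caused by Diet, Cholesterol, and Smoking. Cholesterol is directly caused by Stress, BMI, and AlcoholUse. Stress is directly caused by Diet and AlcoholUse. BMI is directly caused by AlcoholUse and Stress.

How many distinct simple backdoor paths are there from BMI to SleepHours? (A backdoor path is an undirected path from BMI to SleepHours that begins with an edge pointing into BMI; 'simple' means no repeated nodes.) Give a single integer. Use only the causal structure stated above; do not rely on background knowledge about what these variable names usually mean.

A backdoor path from BMI to SleepHours is any simple undirected path whose first edge points into BMI (i.e. leaves BMI via a parent).
Parents of BMI: {AlcoholUse, Stress}.
Enumerating:
  P1: BMI <- AlcoholUse -> Stress <- Diet -> SleepHours
  P2: BMI <- AlcoholUse -> Stress -> Cholesterol -> SleepHours
  P3: BMI <- AlcoholUse -> Cholesterol <- Stress <- Diet -> SleepHours
  P4: BMI <- AlcoholUse -> Cholesterol -> SleepHours
  P5: BMI <- Stress <- AlcoholUse -> Cholesterol -> SleepHours
  P6: BMI <- Stress <- Diet -> SleepHours
  P7: BMI <- Stress -> Cholesterol -> SleepHours
That exhausts the simple backdoor paths. Count: 7.

7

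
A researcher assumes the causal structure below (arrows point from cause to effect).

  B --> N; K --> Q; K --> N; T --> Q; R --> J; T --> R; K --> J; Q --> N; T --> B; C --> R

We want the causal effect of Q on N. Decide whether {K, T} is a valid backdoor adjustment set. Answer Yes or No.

Backdoor paths from Q to N (paths whose first edge points into Q):
  P1: Q <- T -> B -> N
  P2: Q <- T -> R -> J <- K -> N
  P3: Q <- K -> N
  P4: Q <- K -> J <- R <- T -> B -> N
Condition 1 (no descendant of Q in the set): holds — descendants of Q are {N}; none are in {K, T}.
Condition 2 (every backdoor path blocked by {K, T}):
  P1: blocked at fork node T ∈ conditioning set.
  P2: blocked at fork node T ∈ conditioning set.
  P3: blocked at fork node K ∈ conditioning set.
  P4: blocked at fork node K ∈ conditioning set.
{K, T} satisfies the backdoor criterion.

Yes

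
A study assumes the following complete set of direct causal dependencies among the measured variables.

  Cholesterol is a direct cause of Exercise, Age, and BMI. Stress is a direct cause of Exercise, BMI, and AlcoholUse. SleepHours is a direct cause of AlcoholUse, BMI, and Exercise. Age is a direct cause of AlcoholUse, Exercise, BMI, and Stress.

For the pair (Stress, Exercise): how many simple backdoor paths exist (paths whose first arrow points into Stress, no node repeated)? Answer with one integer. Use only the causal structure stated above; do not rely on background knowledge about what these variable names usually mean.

7

A backdoor path from Stress to Exercise is any simple undirected path whose first edge points into Stress (i.e. leaves Stress via a parent).
Parents of Stress: {Age}.
Enumerating:
  P1: Stress <- Age <- Cholesterol -> Exercise
  P2: Stress <- Age <- Cholesterol -> BMI <- SleepHours -> Exercise
  P3: Stress <- Age -> AlcoholUse <- SleepHours -> Exercise
  P4: Stress <- Age -> AlcoholUse <- SleepHours -> BMI <- Cholesterol -> Exercise
  P5: Stress <- Age -> Exercise
  P6: Stress <- Age -> BMI <- Cholesterol -> Exercise
  P7: Stress <- Age -> BMI <- SleepHours -> Exercise
That exhausts the simple backdoor paths. Count: 7.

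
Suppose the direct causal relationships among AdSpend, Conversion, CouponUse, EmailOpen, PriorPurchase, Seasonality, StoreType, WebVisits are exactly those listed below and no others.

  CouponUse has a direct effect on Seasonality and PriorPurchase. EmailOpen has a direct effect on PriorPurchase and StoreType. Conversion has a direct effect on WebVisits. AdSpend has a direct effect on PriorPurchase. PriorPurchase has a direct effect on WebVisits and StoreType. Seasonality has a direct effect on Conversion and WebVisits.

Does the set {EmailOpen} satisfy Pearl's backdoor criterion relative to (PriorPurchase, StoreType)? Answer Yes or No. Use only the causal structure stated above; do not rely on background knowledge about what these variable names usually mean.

Yes

Backdoor paths from PriorPurchase to StoreType (paths whose first edge points into PriorPurchase):
  P1: PriorPurchase <- EmailOpen -> StoreType
Condition 1 (no descendant of PriorPurchase in the set): holds — descendants of PriorPurchase are {StoreType, WebVisits}; none are in {EmailOpen}.
Condition 2 (every backdoor path blocked by {EmailOpen}):
  P1: blocked at fork node EmailOpen ∈ conditioning set.
{EmailOpen} satisfies the backdoor criterion.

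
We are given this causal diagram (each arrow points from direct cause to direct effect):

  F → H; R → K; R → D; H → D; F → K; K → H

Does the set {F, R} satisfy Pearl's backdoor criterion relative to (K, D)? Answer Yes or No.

Backdoor paths from K to D (paths whose first edge points into K):
  P1: K <- R -> D
  P2: K <- F -> H -> D
Condition 1 (no descendant of K in the set): holds — descendants of K are {D, H}; none are in {F, R}.
Condition 2 (every backdoor path blocked by {F, R}):
  P1: blocked at fork node R ∈ conditioning set.
  P2: blocked at fork node F ∈ conditioning set.
{F, R} satisfies the backdoor criterion.

Yes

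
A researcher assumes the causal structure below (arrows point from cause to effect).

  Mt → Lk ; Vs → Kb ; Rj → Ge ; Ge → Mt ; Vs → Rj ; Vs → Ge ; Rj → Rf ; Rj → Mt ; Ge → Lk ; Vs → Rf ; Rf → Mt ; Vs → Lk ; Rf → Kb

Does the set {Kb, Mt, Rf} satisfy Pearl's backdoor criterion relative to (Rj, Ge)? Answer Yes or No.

Backdoor paths from Rj to Ge (paths whose first edge points into Rj):
  P1: Rj <- Vs -> Rf -> Mt <- Ge
  P2: Rj <- Vs -> Rf -> Mt -> Lk <- Ge
  P3: Rj <- Vs -> Kb <- Rf -> Mt <- Ge
  P4: Rj <- Vs -> Kb <- Rf -> Mt -> Lk <- Ge
  P5: Rj <- Vs -> Ge
  P6: Rj <- Vs -> Lk <- Ge
  P7: Rj <- Vs -> Lk <- Mt <- Ge
Condition 1 (no descendant of Rj in the set): FAILS — Kb, Mt, and Rf are descendants of Rj.
Condition 2 (every backdoor path blocked by {Kb, Mt, Rf}):
  P1: blocked at chain node Rf ∈ conditioning set.
  P2: blocked at chain node Rf ∈ conditioning set.
  P3: blocked at fork node Rf ∈ conditioning set.
  P4: blocked at fork node Rf ∈ conditioning set.
  P5: open — no interior node is in the conditioning set.
  P6: blocked at collider Lk (neither it nor any descendant is in the conditioning set).
  P7: blocked at collider Lk (neither it nor any descendant is in the conditioning set).
{Kb, Mt, Rf} does not satisfy the backdoor criterion.

No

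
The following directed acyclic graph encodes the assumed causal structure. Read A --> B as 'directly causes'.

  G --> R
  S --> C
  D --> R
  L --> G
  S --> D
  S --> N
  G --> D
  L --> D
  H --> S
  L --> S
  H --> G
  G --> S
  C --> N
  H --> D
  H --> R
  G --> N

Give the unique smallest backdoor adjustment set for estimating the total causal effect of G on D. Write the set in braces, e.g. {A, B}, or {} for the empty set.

Variables eligible for adjustment (non-descendants of G, excluding G and D): {H, L}.
Backdoor paths from G to D:
  P1: G <- L -> S <- H -> D
  P2: G <- L -> S <- H -> R <- D
  P3: G <- L -> S -> D
  P4: G <- L -> D
  P5: G <- H -> S <- L -> D
  P6: G <- H -> S -> D
  P7: G <- H -> D
  P8: G <- H -> R <- D
The empty set is not sufficient: P3 (G <- L -> S -> D) has no collider blocking it and no conditioned non-collider, so it is open.
Try {H, L}:
  P1: blocked at fork node L ∈ conditioning set.
  P2: blocked at fork node L ∈ conditioning set.
  P3: blocked at fork node L ∈ conditioning set.
  P4: blocked at fork node L ∈ conditioning set.
  P5: blocked at fork node H ∈ conditioning set.
  P6: blocked at fork node H ∈ conditioning set.
  P7: blocked at fork node H ∈ conditioning set.
  P8: blocked at fork node H ∈ conditioning set.
{H, L} contains no descendant of G and blocks every backdoor path.
Every element of {H, L} is needed (dropping H leaves P6 open; dropping L leaves P3 open), so no proper subset is valid.
Among all size-2 subsets of the eligible variables, only {H, L} blocks every backdoor path, so it is the unique smallest valid adjustment set.

{H, L}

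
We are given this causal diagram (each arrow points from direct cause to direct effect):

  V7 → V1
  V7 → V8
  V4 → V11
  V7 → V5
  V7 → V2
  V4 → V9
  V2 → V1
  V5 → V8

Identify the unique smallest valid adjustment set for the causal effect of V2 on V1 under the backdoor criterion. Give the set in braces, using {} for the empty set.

Variables eligible for adjustment (non-descendants of V2, excluding V2 and V1): {V11, V4, V5, V7, V8, V9}.
Backdoor paths from V2 to V1:
  P1: V2 <- V7 -> V1
The empty set is not sufficient: P1 (V2 <- V7 -> V1) has no collider blocking it and no conditioned non-collider, so it is open.
Try {V7}:
  P1: blocked at fork node V7 ∈ conditioning set.
{V7} contains no descendant of V2 and blocks every backdoor path.
No other singleton works — e.g. {V4} leaves P1 open — so {V7} is the unique smallest valid adjustment set.

{V7}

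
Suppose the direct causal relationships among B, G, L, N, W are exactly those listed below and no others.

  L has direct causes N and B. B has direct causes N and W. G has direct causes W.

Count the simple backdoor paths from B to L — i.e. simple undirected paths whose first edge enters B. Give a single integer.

1

A backdoor path from B to L is any simple undirected path whose first edge points into B (i.e. leaves B via a parent).
Parents of B: {N, W}.
Enumerating:
  P1: B <- N -> L
That exhausts the simple backdoor paths. Count: 1.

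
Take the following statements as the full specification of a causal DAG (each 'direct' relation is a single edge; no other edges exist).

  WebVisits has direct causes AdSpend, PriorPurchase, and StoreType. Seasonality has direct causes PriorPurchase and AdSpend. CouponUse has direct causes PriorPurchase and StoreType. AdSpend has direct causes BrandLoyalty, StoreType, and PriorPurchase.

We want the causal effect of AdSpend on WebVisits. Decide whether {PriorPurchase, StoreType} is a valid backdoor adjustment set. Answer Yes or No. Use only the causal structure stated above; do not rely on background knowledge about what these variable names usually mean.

Yes

Backdoor paths from AdSpend to WebVisits (paths whose first edge points into AdSpend):
  P1: AdSpend <- StoreType -> CouponUse <- PriorPurchase -> WebVisits
  P2: AdSpend <- StoreType -> WebVisits
  P3: AdSpend <- PriorPurchase -> CouponUse <- StoreType -> WebVisits
  P4: AdSpend <- PriorPurchase -> WebVisits
Condition 1 (no descendant of AdSpend in the set): holds — descendants of AdSpend are {Seasonality, WebVisits}; none are in {PriorPurchase, StoreType}.
Condition 2 (every backdoor path blocked by {PriorPurchase, StoreType}):
  P1: blocked at fork node StoreType ∈ conditioning set.
  P2: blocked at fork node StoreType ∈ conditioning set.
  P3: blocked at fork node PriorPurchase ∈ conditioning set.
  P4: blocked at fork node PriorPurchase ∈ conditioning set.
{PriorPurchase, StoreType} satisfies the backdoor criterion.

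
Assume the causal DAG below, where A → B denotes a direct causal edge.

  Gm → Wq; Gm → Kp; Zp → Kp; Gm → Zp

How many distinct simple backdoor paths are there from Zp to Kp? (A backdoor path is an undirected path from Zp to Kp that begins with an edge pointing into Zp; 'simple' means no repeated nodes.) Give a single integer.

1

A backdoor path from Zp to Kp is any simple undirected path whose first edge points into Zp (i.e. leaves Zp via a parent).
Parents of Zp: {Gm}.
Enumerating:
  P1: Zp <- Gm -> Kp
That exhausts the simple backdoor paths. Count: 1.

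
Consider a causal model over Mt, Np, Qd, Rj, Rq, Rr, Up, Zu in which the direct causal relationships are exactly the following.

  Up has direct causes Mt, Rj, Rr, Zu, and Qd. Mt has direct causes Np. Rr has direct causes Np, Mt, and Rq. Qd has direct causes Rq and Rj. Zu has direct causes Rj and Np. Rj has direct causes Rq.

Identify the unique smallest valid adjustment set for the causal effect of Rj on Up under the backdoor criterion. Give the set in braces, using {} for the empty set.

Variables eligible for adjustment (non-descendants of Rj, excluding Rj and Up): {Mt, Np, Rq, Rr}.
Backdoor paths from Rj to Up:
  P1: Rj <- Rq -> Qd -> Up
  P2: Rj <- Rq -> Rr <- Np -> Zu -> Up
  P3: Rj <- Rq -> Rr <- Np -> Mt -> Up
  P4: Rj <- Rq -> Rr <- Mt <- Np -> Zu -> Up
  P5: Rj <- Rq -> Rr <- Mt -> Up
  P6: Rj <- Rq -> Rr -> Up
The empty set is not sufficient: P1 (Rj <- Rq -> Qd -> Up) has no collider blocking it and no conditioned non-collider, so it is open.
Try {Rq}:
  P1: blocked at fork node Rq ∈ conditioning set.
  P2: blocked at fork node Rq ∈ conditioning set.
  P3: blocked at fork node Rq ∈ conditioning set.
  P4: blocked at fork node Rq ∈ conditioning set.
  P5: blocked at fork node Rq ∈ conditioning set.
  P6: blocked at fork node Rq ∈ conditioning set.
{Rq} contains no descendant of Rj and blocks every backdoor path.
No other singleton works — e.g. {Np} leaves P1 open — so {Rq} is the unique smallest valid adjustment set.

{Rq}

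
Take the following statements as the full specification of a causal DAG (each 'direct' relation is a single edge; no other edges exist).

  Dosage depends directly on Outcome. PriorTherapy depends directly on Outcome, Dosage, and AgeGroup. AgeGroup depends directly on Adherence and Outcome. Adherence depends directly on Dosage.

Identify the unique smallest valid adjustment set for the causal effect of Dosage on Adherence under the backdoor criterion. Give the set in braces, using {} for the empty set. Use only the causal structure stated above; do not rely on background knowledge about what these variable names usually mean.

Variables eligible for adjustment (non-descendants of Dosage, excluding Dosage and Adherence): {Outcome}.
Backdoor paths from Dosage to Adherence:
  P1: Dosage <- Outcome -> AgeGroup <- Adherence
  P2: Dosage <- Outcome -> PriorTherapy <- AgeGroup <- Adherence
Each backdoor path contains an unconditioned collider, so every path is already blocked with the empty conditioning set:
  P1: blocked at collider AgeGroup (neither it nor any descendant is in the conditioning set).
  P2: blocked at collider PriorTherapy (neither it nor any descendant is in the conditioning set).
The empty set is therefore the unique smallest valid set.

{}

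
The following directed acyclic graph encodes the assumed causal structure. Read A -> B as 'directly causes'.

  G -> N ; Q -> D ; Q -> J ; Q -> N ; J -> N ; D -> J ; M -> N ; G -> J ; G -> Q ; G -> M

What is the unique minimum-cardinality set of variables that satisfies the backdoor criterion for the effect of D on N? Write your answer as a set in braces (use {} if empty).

Variables eligible for adjustment (non-descendants of D, excluding D and N): {G, M, Q}.
Backdoor paths from D to N:
  P1: D <- Q <- G -> M -> N
  P2: D <- Q <- G -> J -> N
  P3: D <- Q <- G -> N
  P4: D <- Q -> J <- G -> M -> N
  P5: D <- Q -> J <- G -> N
  P6: D <- Q -> J -> N
  P7: D <- Q -> N
The empty set is not sufficient: P1 (D <- Q <- G -> M -> N) has no collider blocking it and no conditioned non-collider, so it is open.
Try {Q}:
  P1: blocked at chain node Q ∈ conditioning set.
  P2: blocked at chain node Q ∈ conditioning set.
  P3: blocked at chain node Q ∈ conditioning set.
  P4: blocked at fork node Q ∈ conditioning set.
  P5: blocked at fork node Q ∈ conditioning set.
  P6: blocked at fork node Q ∈ conditioning set.
  P7: blocked at fork node Q ∈ conditioning set.
{Q} contains no descendant of D and blocks every backdoor path.
No other singleton works — e.g. {G} leaves P6 open — so {Q} is the unique smallest valid adjustment set.

{Q}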